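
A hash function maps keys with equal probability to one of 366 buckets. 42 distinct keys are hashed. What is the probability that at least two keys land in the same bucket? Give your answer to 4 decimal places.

It's easier to compute the probability that all 42 are distinct.
P(all distinct) = 366/366 · 365/366 · ··· · 325/366 ≈ 0.0866.
So the probability of at least one match is 1 − 0.0866 = 0.9134.

0.9134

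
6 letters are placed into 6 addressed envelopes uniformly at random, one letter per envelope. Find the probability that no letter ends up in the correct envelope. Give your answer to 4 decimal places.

This is the derangement probability: permutations of 6 with no fixed point.
D(6) = 6! · (1 − 1/1! + 1/2! − ··· + (−1)^6/6!) = 265.
P = 265/720 = 53/144 ≈ 0.3681.

0.3681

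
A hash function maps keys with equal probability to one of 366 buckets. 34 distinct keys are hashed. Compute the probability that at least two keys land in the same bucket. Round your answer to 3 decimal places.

0.794

It's easier to compute the probability that all 34 are distinct.
P(all distinct) = 366/366 · 365/366 · ··· · 333/366 ≈ 0.206.
So the probability of at least one match is 1 − 0.206 = 0.794.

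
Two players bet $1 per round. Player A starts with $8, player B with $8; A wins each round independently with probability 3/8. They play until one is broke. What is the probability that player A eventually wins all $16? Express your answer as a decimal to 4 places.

0.0165

Let r = q/p = (5/8)/(3/8) = 5/3. The recurrence P(i) = p·P(i+1) + q·P(i−1) with P(0)=0, P(16)=1 gives P(i) = (1 − r^i)/(1 − r^16).
P(8) = (1 − (5/3)^8) / (1 − (5/3)^16) = 6561/397186 ≈ 0.0165.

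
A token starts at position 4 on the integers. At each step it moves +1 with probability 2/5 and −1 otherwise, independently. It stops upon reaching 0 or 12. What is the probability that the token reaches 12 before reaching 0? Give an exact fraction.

256/8113

Let r = q/p = (3/5)/(2/5) = 3/2. The recurrence P(i) = p·P(i+1) + q·P(i−1) with P(0)=0, P(12)=1 gives P(i) = (1 − r^i)/(1 − r^12).
P(4) = (1 − (3/2)^4) / (1 − (3/2)^12) = 256/8113.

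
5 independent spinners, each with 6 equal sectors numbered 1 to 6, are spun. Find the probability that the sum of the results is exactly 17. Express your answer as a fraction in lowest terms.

There are 6^5 = 7776 equally likely outcomes.
The number of ordered 5-tuples from {1,…,6} summing to 17 is 780.
P(sum = 17) = 780/7776 = 65/648.

65/648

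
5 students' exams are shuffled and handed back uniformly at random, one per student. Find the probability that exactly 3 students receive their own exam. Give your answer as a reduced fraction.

Choose which 3 of the 5 are fixed: C(5,3) = 10 ways.
The remaining 2 must have no fixed point: D(2) = 1.
P = 10·1/120 = 1/12.

1/12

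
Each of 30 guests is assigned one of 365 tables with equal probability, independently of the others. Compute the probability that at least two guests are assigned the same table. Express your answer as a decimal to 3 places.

It's easier to compute the probability that all 30 are distinct.
P(all distinct) = 365/365 · 364/365 · ··· · 336/365 ≈ 0.294.
So the probability of at least one match is 1 − 0.294 = 0.706.

0.706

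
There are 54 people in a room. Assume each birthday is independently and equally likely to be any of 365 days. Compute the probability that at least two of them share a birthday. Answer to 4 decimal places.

0.9839

It's easier to compute the probability that all 54 are distinct.
P(all distinct) = 365/365 · 364/365 · ··· · 312/365 ≈ 0.0161.
So the probability of at least one match is 1 − 0.0161 = 0.9839.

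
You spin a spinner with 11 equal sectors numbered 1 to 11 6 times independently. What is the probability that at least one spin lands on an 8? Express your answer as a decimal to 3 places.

0.436

P(no spin lands on an 8) = (10/11)^6 ≈ 0.564.
P(at least one) = 1 − 0.564 = 0.436.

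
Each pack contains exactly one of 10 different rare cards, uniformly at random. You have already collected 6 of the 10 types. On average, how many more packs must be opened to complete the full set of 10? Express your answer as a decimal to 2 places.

Starting from 6 distinct types, each trial gives a new one with probability (10−i)/10 when i types are held, so the wait for the next new type is 10/(10−i).
E = 10/4 + 10/3 + 10/2 + 10/1 = 125/6 ≈ 20.83.

20.83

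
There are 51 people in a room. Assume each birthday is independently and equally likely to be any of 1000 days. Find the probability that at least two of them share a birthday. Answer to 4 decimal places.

0.7267

It's easier to compute the probability that all 51 are distinct.
P(all distinct) = 1000/1000 · 999/1000 · ··· · 950/1000 ≈ 0.2733.
So the probability of at least one match is 1 − 0.2733 = 0.7267.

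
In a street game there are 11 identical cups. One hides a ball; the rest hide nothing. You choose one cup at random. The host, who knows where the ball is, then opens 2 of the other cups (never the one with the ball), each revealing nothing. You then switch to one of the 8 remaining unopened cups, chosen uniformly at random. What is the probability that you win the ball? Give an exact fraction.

Your original cup holds the ball with probability 1/11, so the other 10 collectively hold it with probability 10/11.
The host can always find 2 empty cups to open, so the reveals don't change that 10/11; it is now spread over the 8 remaining unopened cups.
P(win by switching) = (10/11) · (1/8) = 5/44.

5/44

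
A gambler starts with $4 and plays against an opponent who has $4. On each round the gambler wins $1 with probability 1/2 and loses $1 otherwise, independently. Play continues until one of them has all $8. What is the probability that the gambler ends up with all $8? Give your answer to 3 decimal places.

With a fair step, P(i) = ½P(i−1) + ½P(i+1) with P(0)=0, P(8)=1 has the linear solution P(i) = i/8.
P(4) = 4/8 = 1/2 ≈ 0.500.

0.500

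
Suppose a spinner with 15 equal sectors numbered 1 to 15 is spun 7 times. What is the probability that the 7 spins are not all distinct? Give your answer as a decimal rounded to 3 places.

0.810

P(all 7 different) = 15/15 · 14/15 · ··· · 9/15 ≈ 0.190.
P(at least two equal) = 1 − 0.190 = 0.810.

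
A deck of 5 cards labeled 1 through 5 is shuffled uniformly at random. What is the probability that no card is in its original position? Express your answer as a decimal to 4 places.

This is the derangement probability: permutations of 5 with no fixed point.
D(5) = 5! · (1 − 1/1! + 1/2! − ··· + (−1)^5/5!) = 44.
P = 44/120 = 11/30 ≈ 0.3667.

0.3667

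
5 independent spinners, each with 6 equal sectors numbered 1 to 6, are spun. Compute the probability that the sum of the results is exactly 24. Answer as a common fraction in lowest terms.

205/7776

There are 6^5 = 7776 equally likely outcomes.
The number of ordered 5-tuples from {1,…,6} summing to 24 is 205.
P(sum = 24) = 205/7776.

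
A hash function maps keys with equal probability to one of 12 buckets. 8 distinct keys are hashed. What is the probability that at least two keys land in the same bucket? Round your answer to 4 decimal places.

0.9536

It's easier to compute the probability that all 8 are distinct.
P(all distinct) = 12/12 · 11/12 · ··· · 5/12 ≈ 0.0464.
So the probability of at least one match is 1 − 0.0464 = 0.9536.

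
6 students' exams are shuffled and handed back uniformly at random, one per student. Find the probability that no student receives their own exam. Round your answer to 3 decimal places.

0.368

This is the derangement probability: permutations of 6 with no fixed point.
D(6) = 6! · (1 − 1/1! + 1/2! − ··· + (−1)^6/6!) = 265.
P = 265/720 = 53/144 ≈ 0.368.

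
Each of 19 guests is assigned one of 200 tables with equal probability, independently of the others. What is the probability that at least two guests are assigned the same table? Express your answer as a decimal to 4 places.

It's easier to compute the probability that all 19 are distinct.
P(all distinct) = 200/200 · 199/200 · ··· · 182/200 ≈ 0.4137.
So the probability of at least one match is 1 − 0.4137 = 0.5863.

0.5863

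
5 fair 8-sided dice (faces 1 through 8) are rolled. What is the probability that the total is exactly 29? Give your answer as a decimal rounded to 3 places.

0.036

There are 8^5 = 32768 equally likely outcomes.
The number of ordered 5-tuples from {1,…,8} summing to 29 is 1190.
P(sum = 29) = 1190/32768 = 595/16384 ≈ 0.036.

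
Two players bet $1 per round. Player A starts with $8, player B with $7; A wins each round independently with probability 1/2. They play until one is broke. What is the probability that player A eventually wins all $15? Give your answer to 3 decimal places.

0.533

With a fair step, P(i) = ½P(i−1) + ½P(i+1) with P(0)=0, P(15)=1 has the linear solution P(i) = i/15.
P(8) = 8/15 ≈ 0.533.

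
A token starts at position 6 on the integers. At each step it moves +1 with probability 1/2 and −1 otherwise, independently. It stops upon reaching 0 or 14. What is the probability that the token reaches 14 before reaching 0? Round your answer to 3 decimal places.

With a fair step, P(i) = ½P(i−1) + ½P(i+1) with P(0)=0, P(14)=1 has the linear solution P(i) = i/14.
P(6) = 6/14 = 3/7 ≈ 0.429.

0.429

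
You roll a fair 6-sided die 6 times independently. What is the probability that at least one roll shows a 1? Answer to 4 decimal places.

P(no roll shows a 1) = (5/6)^6 ≈ 0.3349.
P(at least one) = 1 − 0.3349 = 0.6651.

0.6651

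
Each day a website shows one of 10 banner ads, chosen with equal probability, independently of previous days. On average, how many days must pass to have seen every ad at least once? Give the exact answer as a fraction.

After i distinct types are collected, each trial gives a new one with probability (10−i)/10, so the expected wait for the next new type is 10/(10−i).
E = 10/10 + 10/9 + 10/8 + 10/7 + 10/6 + 10/5 + 10/4 + 10/3 + 10/2 + 10/1 = 7381/252.

7381/252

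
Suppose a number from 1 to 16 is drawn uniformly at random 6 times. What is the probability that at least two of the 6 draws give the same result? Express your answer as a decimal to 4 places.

0.6563

P(all 6 different) = 16/16 · 15/16 · ··· · 11/16 ≈ 0.3437.
P(at least two equal) = 1 − 0.3437 = 0.6563.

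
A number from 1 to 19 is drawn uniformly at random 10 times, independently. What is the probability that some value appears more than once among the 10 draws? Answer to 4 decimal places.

0.9453

P(all 10 different) = 19/19 · 18/19 · ··· · 10/19 ≈ 0.0547.
P(at least two equal) = 1 − 0.0547 = 0.9453.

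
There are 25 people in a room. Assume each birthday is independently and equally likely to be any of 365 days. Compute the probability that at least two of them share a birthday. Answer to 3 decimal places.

0.569

It's easier to compute the probability that all 25 are distinct.
P(all distinct) = 365/365 · 364/365 · ··· · 341/365 ≈ 0.431.
So the probability of at least one match is 1 − 0.431 = 0.569.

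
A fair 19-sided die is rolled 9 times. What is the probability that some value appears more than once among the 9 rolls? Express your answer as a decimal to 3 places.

0.896

P(all 9 different) = 19/19 · 18/19 · ··· · 11/19 ≈ 0.104.
P(at least two equal) = 1 − 0.104 = 0.896.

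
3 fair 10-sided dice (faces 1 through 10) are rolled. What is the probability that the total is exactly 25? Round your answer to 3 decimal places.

There are 10^3 = 1000 equally likely outcomes.
The number of ordered 3-tuples from {1,…,10} summing to 25 is 21.
P(sum = 25) = 21/1000 ≈ 0.021.

0.021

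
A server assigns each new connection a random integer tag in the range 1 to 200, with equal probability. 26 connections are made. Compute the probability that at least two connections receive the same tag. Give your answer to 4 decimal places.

0.8171

It's easier to compute the probability that all 26 are distinct.
P(all distinct) = 200/200 · 199/200 · ··· · 175/200 ≈ 0.1829.
So the probability of at least one match is 1 − 0.1829 = 0.8171.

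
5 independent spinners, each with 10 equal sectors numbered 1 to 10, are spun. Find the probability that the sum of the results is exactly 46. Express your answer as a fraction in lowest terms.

7/10000

There are 10^5 = 100000 equally likely outcomes.
The number of ordered 5-tuples from {1,…,10} summing to 46 is 70.
P(sum = 46) = 70/100000 = 7/10000.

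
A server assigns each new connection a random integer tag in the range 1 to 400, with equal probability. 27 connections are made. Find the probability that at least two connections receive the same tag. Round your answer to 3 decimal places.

It's easier to compute the probability that all 27 are distinct.
P(all distinct) = 400/400 · 399/400 · ··· · 374/400 ≈ 0.408.
So the probability of at least one match is 1 − 0.408 = 0.592.

0.592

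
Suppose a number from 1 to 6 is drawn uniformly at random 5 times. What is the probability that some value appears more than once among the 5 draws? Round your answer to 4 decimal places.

P(all 5 different) = 6/6 · 5/6 · ··· · 2/6 ≈ 0.0926.
P(at least two equal) = 1 − 0.0926 = 0.9074.

0.9074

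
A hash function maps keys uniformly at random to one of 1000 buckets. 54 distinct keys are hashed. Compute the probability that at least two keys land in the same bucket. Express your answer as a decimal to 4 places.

0.7671

It's easier to compute the probability that all 54 are distinct.
P(all distinct) = 1000/1000 · 999/1000 · ··· · 947/1000 ≈ 0.2329.
So the probability of at least one match is 1 − 0.2329 = 0.7671.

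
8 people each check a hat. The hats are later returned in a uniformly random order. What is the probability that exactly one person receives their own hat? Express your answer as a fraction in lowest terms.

103/280

Choose which one is fixed: C(8,1) = 8 ways.
The remaining 7 must have no fixed point: D(7) = 1854.
P = 8·1854/40320 = 103/280.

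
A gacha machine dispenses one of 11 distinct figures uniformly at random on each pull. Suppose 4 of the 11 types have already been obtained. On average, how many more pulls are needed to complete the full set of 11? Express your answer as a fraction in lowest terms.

3993/140

Starting from 4 distinct types, each trial gives a new one with probability (11−i)/11 when i types are held, so the wait for the next new type is 11/(11−i).
E = 11/7 + 11/6 + 11/5 + 11/4 + 11/3 + 11/2 + 11/1 = 3993/140.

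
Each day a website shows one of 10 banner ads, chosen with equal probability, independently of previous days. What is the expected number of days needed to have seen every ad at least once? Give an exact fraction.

7381/252

After i distinct types are collected, each trial gives a new one with probability (10−i)/10, so the expected wait for the next new type is 10/(10−i).
E = 10/10 + 10/9 + 10/8 + 10/7 + 10/6 + 10/5 + 10/4 + 10/3 + 10/2 + 10/1 = 7381/252.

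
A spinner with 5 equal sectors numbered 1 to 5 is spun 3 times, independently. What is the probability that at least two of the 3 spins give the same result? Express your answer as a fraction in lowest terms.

13/25

P(all 3 different) = 5/5 · 4/5 · ··· · 3/5 = 12/25.
P(at least two equal) = 1 − 12/25 = 13/25.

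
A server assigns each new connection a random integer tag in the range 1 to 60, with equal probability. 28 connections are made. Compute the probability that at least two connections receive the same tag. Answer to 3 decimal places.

0.999

It's easier to compute the probability that all 28 are distinct.
P(all distinct) = 60/60 · 59/60 · ··· · 33/60 ≈ 0.001.
So the probability of at least one match is 1 − 0.001 = 0.999.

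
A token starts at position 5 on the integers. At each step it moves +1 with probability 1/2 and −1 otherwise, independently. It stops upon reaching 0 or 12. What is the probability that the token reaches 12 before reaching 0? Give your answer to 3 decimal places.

0.417

With a fair step, P(i) = ½P(i−1) + ½P(i+1) with P(0)=0, P(12)=1 has the linear solution P(i) = i/12.
P(5) = 5/12 ≈ 0.417.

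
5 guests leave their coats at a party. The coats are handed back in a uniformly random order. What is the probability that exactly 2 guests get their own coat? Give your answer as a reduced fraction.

1/6

Choose which 2 of the 5 are fixed: C(5,2) = 10 ways.
The remaining 3 must have no fixed point: D(3) = 2.
P = 10·2/120 = 1/6.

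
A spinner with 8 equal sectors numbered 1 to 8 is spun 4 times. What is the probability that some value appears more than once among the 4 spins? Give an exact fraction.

P(all 4 different) = 8/8 · 7/8 · ··· · 5/8 = 105/256.
P(at least two equal) = 1 − 105/256 = 151/256.

151/256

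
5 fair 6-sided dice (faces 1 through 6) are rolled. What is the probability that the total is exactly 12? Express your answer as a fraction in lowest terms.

There are 6^5 = 7776 equally likely outcomes.
The number of ordered 5-tuples from {1,…,6} summing to 12 is 305.
P(sum = 12) = 305/7776.

305/7776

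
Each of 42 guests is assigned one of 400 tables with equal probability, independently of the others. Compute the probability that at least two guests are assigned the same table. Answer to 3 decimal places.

0.893

It's easier to compute the probability that all 42 are distinct.
P(all distinct) = 400/400 · 399/400 · ··· · 359/400 ≈ 0.107.
So the probability of at least one match is 1 − 0.107 = 0.893.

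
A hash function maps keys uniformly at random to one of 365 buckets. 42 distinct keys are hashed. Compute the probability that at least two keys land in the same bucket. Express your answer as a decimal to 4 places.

0.9140

It's easier to compute the probability that all 42 are distinct.
P(all distinct) = 365/365 · 364/365 · ··· · 324/365 ≈ 0.0860.
So the probability of at least one match is 1 − 0.0860 = 0.9140.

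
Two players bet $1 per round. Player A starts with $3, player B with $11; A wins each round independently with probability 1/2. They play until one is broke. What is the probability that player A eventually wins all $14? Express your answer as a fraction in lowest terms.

3/14

With a fair step, P(i) = ½P(i−1) + ½P(i+1) with P(0)=0, P(14)=1 has the linear solution P(i) = i/14.
P(3) = 3/14.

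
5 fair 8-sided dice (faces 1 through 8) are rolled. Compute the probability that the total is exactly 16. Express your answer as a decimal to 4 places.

0.0363

There are 8^5 = 32768 equally likely outcomes.
The number of ordered 5-tuples from {1,…,8} summing to 16 is 1190.
P(sum = 16) = 1190/32768 = 595/16384 ≈ 0.0363.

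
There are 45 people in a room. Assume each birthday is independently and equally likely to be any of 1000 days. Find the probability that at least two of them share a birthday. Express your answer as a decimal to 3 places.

0.634

It's easier to compute the probability that all 45 are distinct.
P(all distinct) = 1000/1000 · 999/1000 · ··· · 956/1000 ≈ 0.366.
So the probability of at least one match is 1 − 0.366 = 0.634.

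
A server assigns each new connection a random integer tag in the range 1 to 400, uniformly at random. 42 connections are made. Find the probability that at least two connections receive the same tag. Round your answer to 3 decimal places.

0.893

It's easier to compute the probability that all 42 are distinct.
P(all distinct) = 400/400 · 399/400 · ··· · 359/400 ≈ 0.107.
So the probability of at least one match is 1 − 0.107 = 0.893.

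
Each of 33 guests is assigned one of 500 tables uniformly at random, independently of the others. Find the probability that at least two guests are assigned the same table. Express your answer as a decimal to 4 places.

It's easier to compute the probability that all 33 are distinct.
P(all distinct) = 500/500 · 499/500 · ··· · 468/500 ≈ 0.3397.
So the probability of at least one match is 1 − 0.3397 = 0.6603.

0.6603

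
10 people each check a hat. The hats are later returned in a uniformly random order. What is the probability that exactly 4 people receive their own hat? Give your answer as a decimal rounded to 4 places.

Choose which 4 of the 10 are fixed: C(10,4) = 210 ways.
The remaining 6 must have no fixed point: D(6) = 265.
P = 210·265/3628800 = 53/3456 ≈ 0.0153.

0.0153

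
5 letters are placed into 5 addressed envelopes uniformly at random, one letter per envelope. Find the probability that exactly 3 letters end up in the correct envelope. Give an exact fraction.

1/12

Choose which 3 of the 5 are fixed: C(5,3) = 10 ways.
The remaining 2 must have no fixed point: D(2) = 1.
P = 10·1/120 = 1/12.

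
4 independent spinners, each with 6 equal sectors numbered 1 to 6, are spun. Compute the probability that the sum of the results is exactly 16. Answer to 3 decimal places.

There are 6^4 = 1296 equally likely outcomes.
The number of ordered 4-tuples from {1,…,6} summing to 16 is 125.
P(sum = 16) = 125/1296 ≈ 0.096.

0.096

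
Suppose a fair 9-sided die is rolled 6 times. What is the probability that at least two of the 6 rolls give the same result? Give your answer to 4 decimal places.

P(all 6 different) = 9/9 · 8/9 · ··· · 4/9 ≈ 0.1138.
P(at least two equal) = 1 − 0.1138 = 0.8862.

0.8862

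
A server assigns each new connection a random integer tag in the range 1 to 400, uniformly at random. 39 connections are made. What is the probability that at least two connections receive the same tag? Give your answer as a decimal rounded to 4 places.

0.8527

It's easier to compute the probability that all 39 are distinct.
P(all distinct) = 400/400 · 399/400 · ··· · 362/400 ≈ 0.1473.
So the probability of at least one match is 1 − 0.1473 = 0.8527.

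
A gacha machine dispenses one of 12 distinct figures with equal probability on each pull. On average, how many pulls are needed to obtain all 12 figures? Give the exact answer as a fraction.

86021/2310

After i distinct types are collected, each trial gives a new one with probability (12−i)/12, so the expected wait for the next new type is 12/(12−i).
E = 12/12 + 12/11 + 12/10 + 12/9 + 12/8 + 12/7 + 12/6 + 12/5 + 12/4 + 12/3 + 12/2 + 12/1 = 86021/2310.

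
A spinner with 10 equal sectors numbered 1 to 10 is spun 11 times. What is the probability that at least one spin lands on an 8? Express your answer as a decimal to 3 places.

P(no spin lands on an 8) = (9/10)^11 ≈ 0.314.
P(at least one) = 1 − 0.314 = 0.686.

0.686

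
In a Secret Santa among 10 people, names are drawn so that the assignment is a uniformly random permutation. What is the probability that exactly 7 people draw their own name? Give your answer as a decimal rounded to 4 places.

0.0001

Choose which 7 of the 10 are fixed: C(10,7) = 120 ways.
The remaining 3 must have no fixed point: D(3) = 2.
P = 120·2/3628800 = 1/15120 ≈ 0.0001.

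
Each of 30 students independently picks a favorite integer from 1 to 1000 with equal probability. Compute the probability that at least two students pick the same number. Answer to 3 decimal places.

0.356

It's easier to compute the probability that all 30 are distinct.
P(all distinct) = 1000/1000 · 999/1000 · ··· · 971/1000 ≈ 0.644.
So the probability of at least one match is 1 − 0.644 = 0.356.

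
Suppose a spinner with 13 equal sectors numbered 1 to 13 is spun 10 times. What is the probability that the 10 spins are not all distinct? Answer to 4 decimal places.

0.9925

P(all 10 different) = 13/13 · 12/13 · ··· · 4/13 ≈ 0.0075.
P(at least two equal) = 1 − 0.0075 = 0.9925.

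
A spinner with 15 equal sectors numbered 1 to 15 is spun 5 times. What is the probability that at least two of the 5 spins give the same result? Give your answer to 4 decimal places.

0.5255

P(all 5 different) = 15/15 · 14/15 · ··· · 11/15 ≈ 0.4745.
P(at least two equal) = 1 − 0.4745 = 0.5255.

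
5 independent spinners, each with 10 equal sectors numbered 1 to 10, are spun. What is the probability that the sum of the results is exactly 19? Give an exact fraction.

There are 10^5 = 100000 equally likely outcomes.
The number of ordered 5-tuples from {1,…,10} summing to 19 is 2710.
P(sum = 19) = 2710/100000 = 271/10000.

271/10000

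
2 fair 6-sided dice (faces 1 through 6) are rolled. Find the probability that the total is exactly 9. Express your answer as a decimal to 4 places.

0.1111

There are 6^2 = 36 equally likely outcomes.
The number of ordered 2-tuples from {1,…,6} summing to 9 is 4.
P(sum = 9) = 4/36 = 1/9 ≈ 0.1111.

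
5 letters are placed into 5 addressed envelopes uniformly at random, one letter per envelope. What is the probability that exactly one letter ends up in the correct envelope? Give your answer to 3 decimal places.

0.375

Choose which one is fixed: C(5,1) = 5 ways.
The remaining 4 must have no fixed point: D(4) = 9.
P = 5·9/120 = 3/8 ≈ 0.375.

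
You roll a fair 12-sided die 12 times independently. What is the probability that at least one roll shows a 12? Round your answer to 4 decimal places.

0.6480

P(no roll shows a 12) = (11/12)^12 ≈ 0.3520.
P(at least one) = 1 − 0.3520 = 0.6480.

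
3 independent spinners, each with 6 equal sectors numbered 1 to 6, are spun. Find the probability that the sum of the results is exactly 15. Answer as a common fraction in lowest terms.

5/108

There are 6^3 = 216 equally likely outcomes.
The number of ordered 3-tuples from {1,…,6} summing to 15 is 10.
P(sum = 15) = 10/216 = 5/108.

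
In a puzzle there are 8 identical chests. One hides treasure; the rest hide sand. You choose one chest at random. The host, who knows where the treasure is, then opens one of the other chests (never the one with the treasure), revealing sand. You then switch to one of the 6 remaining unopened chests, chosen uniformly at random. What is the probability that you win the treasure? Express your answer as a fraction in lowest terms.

Your original chest holds the treasure with probability 1/8, so the other 7 collectively hold it with probability 7/8.
The host can always find an empty chest to open, so this doesn't change that 7/8; it is now spread over the 6 remaining unopened chests.
P(win by switching) = (7/8) · (1/6) = 7/48.

7/48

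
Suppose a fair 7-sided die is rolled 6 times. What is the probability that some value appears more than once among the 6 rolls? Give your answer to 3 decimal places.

P(all 6 different) = 7/7 · 6/7 · ··· · 2/7 ≈ 0.043.
P(at least two equal) = 1 − 0.043 = 0.957.

0.957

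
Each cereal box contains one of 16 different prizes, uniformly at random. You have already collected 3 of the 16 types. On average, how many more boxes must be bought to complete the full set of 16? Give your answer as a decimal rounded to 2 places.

Starting from 3 distinct types, each trial gives a new one with probability (16−i)/16 when i types are held, so the wait for the next new type is 16/(16−i).
E = 16/13 + 16/12 + 16/11 + 16/10 + 16/9 + 16/8 + 16/7 + 16/6 + 16/5 + 16/4 + 16/3 + 16/2 + 16/1 = 2291986/45045 ≈ 50.88.

50.88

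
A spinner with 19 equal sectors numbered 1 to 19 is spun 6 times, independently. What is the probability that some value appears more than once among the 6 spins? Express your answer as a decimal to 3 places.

P(all 6 different) = 19/19 · 18/19 · ··· · 14/19 ≈ 0.415.
P(at least two equal) = 1 − 0.415 = 0.585.

0.585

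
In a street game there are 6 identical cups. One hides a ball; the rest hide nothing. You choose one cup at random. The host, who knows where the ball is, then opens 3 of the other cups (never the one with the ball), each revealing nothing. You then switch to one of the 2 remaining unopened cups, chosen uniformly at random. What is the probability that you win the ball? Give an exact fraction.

5/12

Your original cup holds the ball with probability 1/6, so the other 5 collectively hold it with probability 5/6.
The host can always find 3 empty cups to open, so the reveals don't change that 5/6; it is now spread over the 2 remaining unopened cups.
P(win by switching) = (5/6) · (1/2) = 5/12.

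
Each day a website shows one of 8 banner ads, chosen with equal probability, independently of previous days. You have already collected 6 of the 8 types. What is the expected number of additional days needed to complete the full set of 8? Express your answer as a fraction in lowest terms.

12

Starting from 6 distinct types, each trial gives a new one with probability (8−i)/8 when i types are held, so the wait for the next new type is 8/(8−i).
E = 8/2 + 8/1 = 12.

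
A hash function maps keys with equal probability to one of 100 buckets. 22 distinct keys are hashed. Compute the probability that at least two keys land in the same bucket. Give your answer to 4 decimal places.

It's easier to compute the probability that all 22 are distinct.
P(all distinct) = 100/100 · 99/100 · ··· · 79/100 ≈ 0.0824.
So the probability of at least one match is 1 − 0.0824 = 0.9176.

0.9176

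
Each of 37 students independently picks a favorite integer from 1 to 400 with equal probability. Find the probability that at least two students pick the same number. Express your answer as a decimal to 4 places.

0.8206

It's easier to compute the probability that all 37 are distinct.
P(all distinct) = 400/400 · 399/400 · ··· · 364/400 ≈ 0.1794.
So the probability of at least one match is 1 − 0.1794 = 0.8206.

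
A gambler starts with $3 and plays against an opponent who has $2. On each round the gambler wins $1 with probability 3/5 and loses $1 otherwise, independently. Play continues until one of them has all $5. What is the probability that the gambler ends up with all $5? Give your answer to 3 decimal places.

0.810

Let r = q/p = (2/5)/(3/5) = 2/3. The recurrence P(i) = p·P(i+1) + q·P(i−1) with P(0)=0, P(5)=1 gives P(i) = (1 − r^i)/(1 − r^5).
P(3) = (1 − (2/3)^3) / (1 − (2/3)^5) = 171/211 ≈ 0.810.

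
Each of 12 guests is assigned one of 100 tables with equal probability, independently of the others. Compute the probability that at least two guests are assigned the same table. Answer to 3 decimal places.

0.497

It's easier to compute the probability that all 12 are distinct.
P(all distinct) = 100/100 · 99/100 · ··· · 89/100 ≈ 0.503.
So the probability of at least one match is 1 − 0.503 = 0.497.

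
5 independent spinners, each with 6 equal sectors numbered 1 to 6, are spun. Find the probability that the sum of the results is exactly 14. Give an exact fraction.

5/72

There are 6^5 = 7776 equally likely outcomes.
The number of ordered 5-tuples from {1,…,6} summing to 14 is 540.
P(sum = 14) = 540/7776 = 5/72.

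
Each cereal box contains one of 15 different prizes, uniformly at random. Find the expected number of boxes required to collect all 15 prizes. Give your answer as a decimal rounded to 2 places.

49.77

After i distinct types are collected, each trial gives a new one with probability (15−i)/15, so the expected wait for the next new type is 15/(15−i).
E = 15/15 + 15/14 + 15/13 + 15/12 + 15/11 + 15/10 + 15/9 + 15/8 + 15/7 + 15/6 + 15/5 + 15/4 + 15/3 + 15/2 + 15/1 = 1195757/24024 ≈ 49.77.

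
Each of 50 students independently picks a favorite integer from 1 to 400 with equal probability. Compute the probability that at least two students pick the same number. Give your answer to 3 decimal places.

0.959

It's easier to compute the probability that all 50 are distinct.
P(all distinct) = 400/400 · 399/400 · ··· · 351/400 ≈ 0.041.
So the probability of at least one match is 1 − 0.041 = 0.959.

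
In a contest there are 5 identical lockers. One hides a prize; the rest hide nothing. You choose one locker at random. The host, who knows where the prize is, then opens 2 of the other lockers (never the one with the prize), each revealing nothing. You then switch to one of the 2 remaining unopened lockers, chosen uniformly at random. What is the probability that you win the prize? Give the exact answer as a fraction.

Your original locker holds the prize with probability 1/5, so the other 4 collectively hold it with probability 4/5.
The host can always find 2 empty lockers to open, so the reveals don't change that 4/5; it is now spread over the 2 remaining unopened lockers.
P(win by switching) = (4/5) · (1/2) = 2/5.

2/5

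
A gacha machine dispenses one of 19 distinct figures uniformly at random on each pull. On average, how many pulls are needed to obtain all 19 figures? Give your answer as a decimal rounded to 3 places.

67.407

After i distinct types are collected, each trial gives a new one with probability (19−i)/19, so the expected wait for the next new type is 19/(19−i).
E = 19/19 + 19/18 + 19/17 + 19/16 + 19/15 + 19/14 + 19/13 + 19/12 + 19/11 + 19/10 + 19/9 + 19/8 + 19/7 + 19/6 + 19/5 + 19/4 + 19/3 + 19/2 + 19/1 = 275295799/4084080 ≈ 67.407.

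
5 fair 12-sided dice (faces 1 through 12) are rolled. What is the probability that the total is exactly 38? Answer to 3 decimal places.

0.040

There are 12^5 = 248832 equally likely outcomes.
The number of ordered 5-tuples from {1,…,12} summing to 38 is 9945.
P(sum = 38) = 9945/248832 = 1105/27648 ≈ 0.040.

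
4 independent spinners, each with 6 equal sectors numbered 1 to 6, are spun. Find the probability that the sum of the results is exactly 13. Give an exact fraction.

35/324

There are 6^4 = 1296 equally likely outcomes.
The number of ordered 4-tuples from {1,…,6} summing to 13 is 140.
P(sum = 13) = 140/1296 = 35/324.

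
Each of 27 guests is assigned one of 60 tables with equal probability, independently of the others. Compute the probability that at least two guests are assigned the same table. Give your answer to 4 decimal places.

0.9991

It's easier to compute the probability that all 27 are distinct.
P(all distinct) = 60/60 · 59/60 · ··· · 34/60 ≈ 0.0009.
So the probability of at least one match is 1 − 0.0009 = 0.9991.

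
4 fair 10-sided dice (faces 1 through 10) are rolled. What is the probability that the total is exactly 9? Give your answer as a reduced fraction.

There are 10^4 = 10000 equally likely outcomes.
The number of ordered 4-tuples from {1,…,10} summing to 9 is 56.
P(sum = 9) = 56/10000 = 7/1250.

7/1250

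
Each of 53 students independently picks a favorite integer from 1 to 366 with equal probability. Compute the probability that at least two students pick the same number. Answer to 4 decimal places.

0.9809

It's easier to compute the probability that all 53 are distinct.
P(all distinct) = 366/366 · 365/366 · ··· · 314/366 ≈ 0.0191.
So the probability of at least one match is 1 − 0.0191 = 0.9809.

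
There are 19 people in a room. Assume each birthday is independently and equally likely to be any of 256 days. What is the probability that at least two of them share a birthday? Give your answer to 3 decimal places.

0.496

It's easier to compute the probability that all 19 are distinct.
P(all distinct) = 256/256 · 255/256 · ··· · 238/256 ≈ 0.504.
So the probability of at least one match is 1 − 0.504 = 0.496.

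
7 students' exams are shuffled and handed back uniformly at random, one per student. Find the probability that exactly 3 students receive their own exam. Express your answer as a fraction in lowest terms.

1/16

Choose which 3 of the 7 are fixed: C(7,3) = 35 ways.
The remaining 4 must have no fixed point: D(4) = 9.
P = 35·9/5040 = 1/16.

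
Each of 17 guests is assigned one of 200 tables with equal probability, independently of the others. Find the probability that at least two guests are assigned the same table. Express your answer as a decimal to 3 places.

0.503

It's easier to compute the probability that all 17 are distinct.
P(all distinct) = 200/200 · 199/200 · ··· · 184/200 ≈ 0.497.
So the probability of at least one match is 1 − 0.497 = 0.503.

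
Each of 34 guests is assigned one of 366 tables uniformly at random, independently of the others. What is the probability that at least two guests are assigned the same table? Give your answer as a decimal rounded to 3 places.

0.794

It's easier to compute the probability that all 34 are distinct.
P(all distinct) = 366/366 · 365/366 · ··· · 333/366 ≈ 0.206.
So the probability of at least one match is 1 − 0.206 = 0.794.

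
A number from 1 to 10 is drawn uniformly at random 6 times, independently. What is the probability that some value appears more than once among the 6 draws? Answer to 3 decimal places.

0.849

P(all 6 different) = 10/10 · 9/10 · ··· · 5/10 ≈ 0.151.
P(at least two equal) = 1 − 0.151 = 0.849.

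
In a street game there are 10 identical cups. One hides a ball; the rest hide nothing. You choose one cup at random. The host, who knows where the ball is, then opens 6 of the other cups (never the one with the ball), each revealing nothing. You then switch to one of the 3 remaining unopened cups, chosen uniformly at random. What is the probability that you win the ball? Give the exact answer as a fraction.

Your original cup holds the ball with probability 1/10, so the other 9 collectively hold it with probability 9/10.
The host can always find 6 empty cups to open, so the reveals don't change that 9/10; it is now spread over the 3 remaining unopened cups.
P(win by switching) = (9/10) · (1/3) = 3/10.

3/10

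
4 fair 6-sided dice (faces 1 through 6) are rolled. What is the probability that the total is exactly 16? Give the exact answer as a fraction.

There are 6^4 = 1296 equally likely outcomes.
The number of ordered 4-tuples from {1,…,6} summing to 16 is 125.
P(sum = 16) = 125/1296.

125/1296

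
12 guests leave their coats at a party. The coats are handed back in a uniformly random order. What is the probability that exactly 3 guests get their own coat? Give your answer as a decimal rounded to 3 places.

Choose which 3 of the 12 are fixed: C(12,3) = 220 ways.
The remaining 9 must have no fixed point: D(9) = 133496.
P = 220·133496/479001600 = 16687/272160 ≈ 0.061.

0.061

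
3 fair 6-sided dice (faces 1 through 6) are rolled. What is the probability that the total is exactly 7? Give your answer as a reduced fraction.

There are 6^3 = 216 equally likely outcomes.
The number of ordered 3-tuples from {1,…,6} summing to 7 is 15.
P(sum = 7) = 15/216 = 5/72.

5/72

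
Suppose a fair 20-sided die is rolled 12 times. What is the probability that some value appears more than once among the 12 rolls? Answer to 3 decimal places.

0.985

P(all 12 different) = 20/20 · 19/20 · ··· · 9/20 ≈ 0.015.
P(at least two equal) = 1 − 0.015 = 0.985.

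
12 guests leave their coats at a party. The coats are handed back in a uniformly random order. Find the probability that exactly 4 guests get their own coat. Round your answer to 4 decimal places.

0.0153

Choose which 4 of the 12 are fixed: C(12,4) = 495 ways.
The remaining 8 must have no fixed point: D(8) = 14833.
P = 495·14833/479001600 = 2119/138240 ≈ 0.0153.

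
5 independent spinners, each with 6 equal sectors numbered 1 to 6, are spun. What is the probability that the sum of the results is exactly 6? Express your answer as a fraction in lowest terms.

There are 6^5 = 7776 equally likely outcomes.
The number of ordered 5-tuples from {1,…,6} summing to 6 is 5.
P(sum = 6) = 5/7776.

5/7776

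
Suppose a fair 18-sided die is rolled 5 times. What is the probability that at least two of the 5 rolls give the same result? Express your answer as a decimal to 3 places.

P(all 5 different) = 18/18 · 17/18 · ··· · 14/18 ≈ 0.544.
P(at least two equal) = 1 − 0.544 = 0.456.

0.456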